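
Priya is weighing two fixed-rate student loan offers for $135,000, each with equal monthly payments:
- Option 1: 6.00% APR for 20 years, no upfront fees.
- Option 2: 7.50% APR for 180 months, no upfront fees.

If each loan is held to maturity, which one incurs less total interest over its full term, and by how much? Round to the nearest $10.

Option 2 by $6,860

Option 1: at 6.00% the monthly rate is 0.0050000, so the payment is 135,000 × 0.0050000 / (1 − 1.0050000^−240) = $967.18.
Total interest on Option 1 = 240 × $967.18 − $135,000 = $97,123.20.
Option 2: monthly rate = 7.5%/12 = 0.0062500; payment = 135,000 × 0.0062500 / (1 − (1+0.0062500)^−180) = $1,251.47.
Total interest on Option 2 = 180 × $1,251.47 − $135,000 = $90,264.60.
Option 2 is lower by $6,858.60.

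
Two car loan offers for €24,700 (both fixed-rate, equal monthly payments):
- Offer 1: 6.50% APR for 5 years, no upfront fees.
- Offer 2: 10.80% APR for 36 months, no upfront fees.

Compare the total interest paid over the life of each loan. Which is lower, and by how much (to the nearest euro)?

Offer 1: at 6.50% the monthly rate is 0.0054167, so the payment is 24,700 × 0.0054167 / (1 − 1.0054167^−60) = €483.28.
Total interest on Offer 1 = 60 × €483.28 − €24,700 = €4,296.80.
Offer 2: at 10.80% the monthly rate is 0.0090000, so the payment is 24,700 × 0.0090000 / (1 − 1.0090000^−36) = €806.31.
Total interest on Offer 2 = 36 × €806.31 − €24,700 = €4,327.16.
Offer 1 is lower by €30.36.

Offer 1 by €30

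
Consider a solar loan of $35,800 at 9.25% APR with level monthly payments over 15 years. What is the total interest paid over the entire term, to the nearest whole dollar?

$30,521

At 9.25% the monthly rate is 0.0077083, so the payment is 35,800 × 0.0077083 / (1 − 1.0077083^−180) = $368.45.
Total paid = 180 × $368.45 = $66,321.00; interest = $66,321.00 − $35,800 = $30,521.00.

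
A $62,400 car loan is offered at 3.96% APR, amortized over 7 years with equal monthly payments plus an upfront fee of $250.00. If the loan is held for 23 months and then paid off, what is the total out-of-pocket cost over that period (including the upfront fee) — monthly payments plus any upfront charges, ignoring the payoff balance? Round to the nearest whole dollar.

$19,841

Monthly rate = 3.96%/12 = 0.0033000; payment = 62,400 × 0.0033000 / (1 − (1+0.0033000)^−84) = $851.79.
Total outlay = 23 × $851.79 + $250.00 = $19,841.17.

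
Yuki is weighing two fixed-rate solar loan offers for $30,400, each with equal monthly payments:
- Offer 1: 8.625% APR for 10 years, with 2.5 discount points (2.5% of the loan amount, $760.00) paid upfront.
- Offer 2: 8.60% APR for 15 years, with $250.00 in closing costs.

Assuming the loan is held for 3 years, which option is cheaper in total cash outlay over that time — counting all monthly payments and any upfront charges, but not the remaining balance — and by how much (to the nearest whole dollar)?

Offer 1: at 8.625% the monthly rate is 0.0071875, so the payment is 30,400 × 0.0071875 / (1 − 1.0071875^−120) = $378.95.
Offer 2: monthly rate = 8.6%/12 = 0.0071667; payment = 30,400 × 0.0071667 / (1 − (1+0.0071667)^−180) = $301.15.
Over 36 months: Offer 1 costs 36 × $378.95 + $760.00 = $14,402.20; Offer 2 costs 36 × $301.15 + $250.00 = $11,091.40.
Offer 2 is cheaper by $14,402.20 − $11,091.40 = $3,310.80.

Offer 2 by $3,311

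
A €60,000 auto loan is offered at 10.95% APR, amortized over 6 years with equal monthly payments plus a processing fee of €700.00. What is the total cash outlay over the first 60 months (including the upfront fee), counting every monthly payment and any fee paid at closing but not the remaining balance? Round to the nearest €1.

At 10.95% the monthly rate is 0.0091250, so the payment is 60,000 × 0.0091250 / (1 − 1.0091250^−72) = €1,140.51.
Total outlay = 60 × €1,140.51 + €700.00 = €69,130.60.

€69,131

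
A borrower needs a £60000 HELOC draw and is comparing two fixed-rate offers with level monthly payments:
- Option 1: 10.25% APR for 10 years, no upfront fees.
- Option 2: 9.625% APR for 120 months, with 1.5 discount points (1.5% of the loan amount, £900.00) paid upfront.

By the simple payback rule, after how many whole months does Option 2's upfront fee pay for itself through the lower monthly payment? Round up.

Option 1: at 10.25% the monthly rate is 0.0085417, so the payment is 60,000 × 0.0085417 / (1 − 1.0085417^−120) = £801.23.
Option 2: at 9.625% the monthly rate is 0.0080208, so the payment is 60,000 × 0.0080208 / (1 − 1.0080208^−120) = £780.50.
Monthly savings = £801.23 − £780.50 = £20.73.
Break-even = £900.00 / £20.73 = 43.42 → 44 months.

44 months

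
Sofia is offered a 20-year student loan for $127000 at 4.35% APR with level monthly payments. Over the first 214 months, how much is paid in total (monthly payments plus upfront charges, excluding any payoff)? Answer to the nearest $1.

$169,749

Monthly rate = 4.35%/12 = 0.0036250; payment = 127,000 × 0.0036250 / (1 − (1+0.0036250)^−240) = $793.22.
Total outlay = 214 × $793.22 = $169,749.08.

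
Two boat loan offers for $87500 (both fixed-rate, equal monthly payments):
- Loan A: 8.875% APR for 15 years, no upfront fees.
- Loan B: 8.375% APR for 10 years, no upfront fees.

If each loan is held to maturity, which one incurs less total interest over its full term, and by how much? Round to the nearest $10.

Loan B by $29,090

Loan A: monthly rate = 8.875%/12 = 0.0073958; payment = 87,500 × 0.0073958 / (1 − (1+0.0073958)^−180) = $880.99.
Total interest on Loan A = 180 × $880.99 − $87,500 = $71,078.20.
Loan B: monthly rate = 8.375%/12 = 0.0069792; payment = 87,500 × 0.0069792 / (1 − (1+0.0069792)^−120) = $1,079.03.
Total interest on Loan B = 120 × $1,079.03 − $87,500 = $41,983.60.
Loan B is lower by $29,094.60.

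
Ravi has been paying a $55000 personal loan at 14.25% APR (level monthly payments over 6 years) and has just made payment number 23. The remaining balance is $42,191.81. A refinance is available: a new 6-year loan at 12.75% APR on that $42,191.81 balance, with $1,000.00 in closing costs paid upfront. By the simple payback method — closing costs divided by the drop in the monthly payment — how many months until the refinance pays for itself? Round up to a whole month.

Current payment = 55,000 × 14.25%/12 / (1 − (1+0.0118750)^−72) = $1,140.69.
Refinanced payment = 42,191.81 × 0.0106250 / (1 − (1+0.0106250)^−72) = $841.41.
Monthly savings = $1,140.69 − $841.41 = $299.28.
Break-even = $1,000.00 / $299.28 = 3.34 → 4 months.

4 months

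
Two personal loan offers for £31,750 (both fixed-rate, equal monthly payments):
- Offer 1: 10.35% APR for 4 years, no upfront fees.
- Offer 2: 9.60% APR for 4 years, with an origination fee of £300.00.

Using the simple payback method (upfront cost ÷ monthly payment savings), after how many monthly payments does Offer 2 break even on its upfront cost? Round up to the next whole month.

Offer 1: monthly rate = 10.35%/12 = 0.0086250; payment = 31,750 × 0.0086250 / (1 − (1+0.0086250)^−48) = £810.61.
Offer 2: monthly rate = 9.6%/12 = 0.0080000; payment = 31,750 × 0.0080000 / (1 − (1+0.0080000)^−48) = £799.18.
Monthly savings = £810.61 − £799.18 = £11.43.
Break-even = £300.00 / £11.43 = 26.25 → 27 months.

27 months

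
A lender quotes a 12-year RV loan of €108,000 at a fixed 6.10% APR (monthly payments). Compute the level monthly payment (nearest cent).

At 6.10% the monthly rate is 0.0050833, so the payment is 108,000 × 0.0050833 / (1 − 1.0050833^−144) = €1,059.52.

€1,059.52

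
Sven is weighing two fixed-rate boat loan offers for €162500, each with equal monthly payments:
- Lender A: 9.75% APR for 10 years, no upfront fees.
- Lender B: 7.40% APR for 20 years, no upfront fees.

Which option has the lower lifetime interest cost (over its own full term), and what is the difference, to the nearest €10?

Lender A by €56,800

Lender A: monthly rate = 9.75%/12 = 0.0081250; payment = 162,500 × 0.0081250 / (1 − (1+0.0081250)^−120) = €2,125.02.
Total interest on Lender A = 120 × €2,125.02 − €162,500 = €92,502.40.
Lender B: at 7.40% the monthly rate is 0.0061667, so the payment is 162,500 × 0.0061667 / (1 − 1.0061667^−240) = €1,299.17.
Total interest on Lender B = 240 × €1,299.17 − €162,500 = €149,300.80.
Lender A is lower by €56,798.40.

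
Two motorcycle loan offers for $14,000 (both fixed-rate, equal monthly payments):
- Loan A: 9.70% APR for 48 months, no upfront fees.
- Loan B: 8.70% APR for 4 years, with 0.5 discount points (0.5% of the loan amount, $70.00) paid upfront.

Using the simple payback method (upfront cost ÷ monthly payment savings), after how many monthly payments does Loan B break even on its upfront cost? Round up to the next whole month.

Loan A: at 9.70% the monthly rate is 0.0080833, so the payment is 14,000 × 0.0080833 / (1 − 1.0080833^−48) = $353.06.
Loan B: at 8.70% the monthly rate is 0.0072500, so the payment is 14,000 × 0.0072500 / (1 − 1.0072500^−48) = $346.40.
Monthly savings = $353.06 − $346.40 = $6.66.
Break-even = $70.00 / $6.66 = 10.51 → 11 months.

11 months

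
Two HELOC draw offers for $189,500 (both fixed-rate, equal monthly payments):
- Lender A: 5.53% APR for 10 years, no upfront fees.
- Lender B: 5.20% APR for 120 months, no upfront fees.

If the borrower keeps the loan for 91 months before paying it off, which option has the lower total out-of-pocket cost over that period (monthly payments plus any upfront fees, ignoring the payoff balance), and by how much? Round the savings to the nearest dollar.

Lender A: at 5.53% the monthly rate is 0.0046083, so the payment is 189,500 × 0.0046083 / (1 − 1.0046083^−120) = $2,059.39.
Lender B: at 5.20% the monthly rate is 0.0043333, so the payment is 189,500 × 0.0043333 / (1 − 1.0043333^−120) = $2,028.52.
Over 91 months: Lender A costs 91 × $2,059.39 = $187,404.49; Lender B costs 91 × $2,028.52 = $184,595.32.
Lender B is cheaper by $187,404.49 − $184,595.32 = $2,809.17.

Lender B by $2,809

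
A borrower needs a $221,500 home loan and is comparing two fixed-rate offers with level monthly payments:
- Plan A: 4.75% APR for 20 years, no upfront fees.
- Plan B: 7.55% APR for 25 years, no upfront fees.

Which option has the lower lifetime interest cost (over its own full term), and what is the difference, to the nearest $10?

Plan A by $149,690

Plan A: at 4.75% the monthly rate is 0.0039583, so the payment is 221,500 × 0.0039583 / (1 − 1.0039583^−240) = $1,431.39.
Total interest on Plan A = 240 × $1,431.39 − $221,500 = $122,033.60.
Plan B: monthly rate = 7.55%/12 = 0.0062917; payment = 221,500 × 0.0062917 / (1 − (1+0.0062917)^−300) = $1,644.08.
Total interest on Plan B = 300 × $1,644.08 − $221,500 = $271,724.00.
Plan A is lower by $149,690.40.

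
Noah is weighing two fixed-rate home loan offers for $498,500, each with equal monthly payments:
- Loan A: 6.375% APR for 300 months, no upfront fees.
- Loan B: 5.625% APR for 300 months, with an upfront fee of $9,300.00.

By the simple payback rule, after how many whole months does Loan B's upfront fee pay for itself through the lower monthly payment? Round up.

Loan A: at 6.375% the monthly rate is 0.0053125, so the payment is 498,500 × 0.0053125 / (1 − 1.0053125^−300) = $3,327.07.
Loan B: at 5.625% the monthly rate is 0.0046875, so the payment is 498,500 × 0.0046875 / (1 − 1.0046875^−300) = $3,098.55.
Monthly savings = $3,327.07 − $3,098.55 = $228.52.
Break-even = $9,300.00 / $228.52 = 40.70 → 41 months.

41 months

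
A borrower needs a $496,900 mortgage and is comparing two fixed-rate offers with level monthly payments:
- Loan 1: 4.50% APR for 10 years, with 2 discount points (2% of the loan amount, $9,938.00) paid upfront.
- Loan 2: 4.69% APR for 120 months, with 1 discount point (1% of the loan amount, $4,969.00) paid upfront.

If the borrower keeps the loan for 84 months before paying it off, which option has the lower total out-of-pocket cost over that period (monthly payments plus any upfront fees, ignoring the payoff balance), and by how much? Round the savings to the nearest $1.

Loan 2 by $1,136

Loan 1: monthly rate = 4.5%/12 = 0.0037500; payment = 496,900 × 0.0037500 / (1 − (1+0.0037500)^−120) = $5,149.79.
Loan 2: monthly rate = 4.69%/12 = 0.0039083; payment = 496,900 × 0.0039083 / (1 − (1+0.0039083)^−120) = $5,195.42.
Over 84 months: Loan 1 costs 84 × $5,149.79 + $9,938.00 = $442,520.36; Loan 2 costs 84 × $5,195.42 + $4,969.00 = $441,384.28.
Loan 2 is cheaper by $442,520.36 − $441,384.28 = $1,136.08.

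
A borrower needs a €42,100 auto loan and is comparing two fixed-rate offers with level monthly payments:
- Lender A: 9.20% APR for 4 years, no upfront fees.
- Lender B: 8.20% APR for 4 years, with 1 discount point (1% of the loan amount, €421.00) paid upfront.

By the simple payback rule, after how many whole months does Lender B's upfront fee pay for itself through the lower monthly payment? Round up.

22 months

Lender A: at 9.20% the monthly rate is 0.0076667, so the payment is 42,100 × 0.0076667 / (1 − 1.0076667^−48) = €1,051.66.
Lender B: at 8.20% the monthly rate is 0.0068333, so the payment is 42,100 × 0.0068333 / (1 − 1.0068333^−48) = €1,031.74.
Monthly savings = €1,051.66 − €1,031.74 = €19.92.
Break-even = €421.00 / €19.92 = 21.13 → 22 months.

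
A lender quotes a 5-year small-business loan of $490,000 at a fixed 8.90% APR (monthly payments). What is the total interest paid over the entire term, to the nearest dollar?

Monthly rate = 8.9%/12 = 0.0074167; payment = 490,000 × 0.0074167 / (1 − (1+0.0074167)^−60) = $10,147.83.
Total paid = 60 × $10,147.83 = $608,869.80; interest = $608,869.80 − $490,000 = $118,869.80.

$118,870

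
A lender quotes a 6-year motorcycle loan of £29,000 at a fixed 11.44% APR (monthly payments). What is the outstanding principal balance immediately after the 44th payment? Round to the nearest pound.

With monthly rate i = 11.44%/12 = 0.0095333, the balance after k of n payments is P · [(1+i)^n − (1+i)^k] / [(1+i)^n − 1].
(1+0.0095333)^72 = 1.98010289 and (1+0.0095333)^44 = 1.51813078, so the balance is 29,000 × (1.98010289 − 1.51813078) / (1.98010289 − 1) = £13,669.17.

£13,669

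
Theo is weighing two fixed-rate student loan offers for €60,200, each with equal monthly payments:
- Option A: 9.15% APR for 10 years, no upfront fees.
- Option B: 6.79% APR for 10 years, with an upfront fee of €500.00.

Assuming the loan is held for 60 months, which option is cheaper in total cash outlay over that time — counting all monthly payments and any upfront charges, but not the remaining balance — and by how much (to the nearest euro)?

Option A: monthly rate = 9.15%/12 = 0.0076250; payment = 60,200 × 0.0076250 / (1 − (1+0.0076250)^−120) = €767.48.
Option B: monthly rate = 6.79%/12 = 0.0056583; payment = 60,200 × 0.0056583 / (1 − (1+0.0056583)^−120) = €692.47.
Over 60 months: Option A costs 60 × €767.48 = €46,048.80; Option B costs 60 × €692.47 + €500.00 = €42,048.20.
Option B is cheaper by €46,048.80 − €42,048.20 = €4,000.60.

Option B by €4,001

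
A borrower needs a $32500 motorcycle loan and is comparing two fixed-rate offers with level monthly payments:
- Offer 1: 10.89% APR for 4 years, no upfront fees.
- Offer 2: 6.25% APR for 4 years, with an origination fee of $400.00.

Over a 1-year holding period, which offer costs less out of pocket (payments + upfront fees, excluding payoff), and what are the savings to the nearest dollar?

Offer 2 by $455

Offer 1: monthly rate = 10.89%/12 = 0.0090750; payment = 32,500 × 0.0090750 / (1 − (1+0.0090750)^−48) = $838.24.
Offer 2: at 6.25% the monthly rate is 0.0052083, so the payment is 32,500 × 0.0052083 / (1 − 1.0052083^−48) = $766.99.
Over 12 months: Offer 1 costs 12 × $838.24 = $10,058.88; Offer 2 costs 12 × $766.99 + $400.00 = $9,603.88.
Offer 2 is cheaper by $10,058.88 − $9,603.88 = $455.00.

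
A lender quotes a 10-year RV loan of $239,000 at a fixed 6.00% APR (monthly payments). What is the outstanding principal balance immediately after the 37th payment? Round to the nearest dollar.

$179,887

With monthly rate i = 6%/12 = 0.0050000, the balance after k of n payments is P · [(1+i)^n − (1+i)^k] / [(1+i)^n − 1].
(1+0.0050000)^120 = 1.81939673 and (1+0.0050000)^37 = 1.20266393, so the balance is 239,000 × (1.81939673 − 1.20266393) / (1.81939673 − 1) = $179,887.39.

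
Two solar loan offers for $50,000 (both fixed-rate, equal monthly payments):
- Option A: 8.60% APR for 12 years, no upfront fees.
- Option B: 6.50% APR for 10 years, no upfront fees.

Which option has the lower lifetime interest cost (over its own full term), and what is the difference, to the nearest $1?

Option B by $12,196

Option A: at 8.60% the monthly rate is 0.0071667, so the payment is 50,000 × 0.0071667 / (1 − 1.0071667^−144) = $557.81.
Total interest on Option A = 144 × $557.81 − $50,000 = $30,324.64.
Option B: monthly rate = 6.5%/12 = 0.0054167; payment = 50,000 × 0.0054167 / (1 − (1+0.0054167)^−120) = $567.74.
Total interest on Option B = 120 × $567.74 − $50,000 = $18,128.80.
Option B is lower by $12,195.84.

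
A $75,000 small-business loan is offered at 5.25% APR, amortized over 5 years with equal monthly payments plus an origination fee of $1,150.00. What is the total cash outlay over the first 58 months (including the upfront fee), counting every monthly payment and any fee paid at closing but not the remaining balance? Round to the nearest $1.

$83,739

Monthly rate = 5.25%/12 = 0.0043750; payment = 75,000 × 0.0043750 / (1 − (1+0.0043750)^−60) = $1,423.95.
Total outlay = 58 × $1,423.95 + $1,150.00 = $83,739.10.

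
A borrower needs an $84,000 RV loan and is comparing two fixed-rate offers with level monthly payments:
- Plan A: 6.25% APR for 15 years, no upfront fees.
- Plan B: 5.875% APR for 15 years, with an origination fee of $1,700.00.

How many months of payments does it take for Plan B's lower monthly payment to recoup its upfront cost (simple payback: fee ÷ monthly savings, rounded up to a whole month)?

100 months

Plan A: at 6.25% the monthly rate is 0.0052083, so the payment is 84,000 × 0.0052083 / (1 − 1.0052083^−180) = $720.24.
Plan B: monthly rate = 5.875%/12 = 0.0048958; payment = 84,000 × 0.0048958 / (1 − (1+0.0048958)^−180) = $703.18.
Monthly savings = $720.24 − $703.18 = $17.06.
Break-even = $1,700.00 / $17.06 = 99.65 → 100 months.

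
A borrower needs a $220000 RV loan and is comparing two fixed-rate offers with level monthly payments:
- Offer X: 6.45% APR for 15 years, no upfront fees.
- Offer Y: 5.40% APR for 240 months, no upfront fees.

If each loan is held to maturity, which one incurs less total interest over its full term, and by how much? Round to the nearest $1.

Offer X by $16,358

Offer X: monthly rate = 6.45%/12 = 0.0053750; payment = 220,000 × 0.0053750 / (1 − (1+0.0053750)^−180) = $1,910.39.
Total interest on Offer X = 180 × $1,910.39 − $220,000 = $123,870.20.
Offer Y: monthly rate = 5.4%/12 = 0.0045000; payment = 220,000 × 0.0045000 / (1 − (1+0.0045000)^−240) = $1,500.95.
Total interest on Offer Y = 240 × $1,500.95 − $220,000 = $140,228.00.
Offer X is lower by $16,357.80.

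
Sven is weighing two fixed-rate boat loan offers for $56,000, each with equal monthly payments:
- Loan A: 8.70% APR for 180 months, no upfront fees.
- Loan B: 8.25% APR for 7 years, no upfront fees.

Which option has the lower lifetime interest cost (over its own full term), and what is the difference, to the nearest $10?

Loan A: monthly rate = 8.7%/12 = 0.0072500; payment = 56,000 × 0.0072500 / (1 − (1+0.0072500)^−180) = $558.04.
Total interest on Loan A = 180 × $558.04 − $56,000 = $44,447.20.
Loan B: monthly rate = 8.25%/12 = 0.0068750; payment = 56,000 × 0.0068750 / (1 − (1+0.0068750)^−84) = $879.82.
Total interest on Loan B = 84 × $879.82 − $56,000 = $17,904.88.
Loan B is lower by $26,542.32.

Loan B by $26,540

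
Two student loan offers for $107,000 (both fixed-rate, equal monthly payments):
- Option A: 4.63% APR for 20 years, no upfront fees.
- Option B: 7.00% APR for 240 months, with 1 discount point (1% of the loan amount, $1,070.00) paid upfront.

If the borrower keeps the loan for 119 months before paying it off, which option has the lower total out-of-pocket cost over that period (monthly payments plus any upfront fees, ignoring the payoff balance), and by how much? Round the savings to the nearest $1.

Option A: monthly rate = 4.63%/12 = 0.0038583; payment = 107,000 × 0.0038583 / (1 − (1+0.0038583)^−240) = $684.47.
Option B: monthly rate = 7%/12 = 0.0058333; payment = 107,000 × 0.0058333 / (1 − (1+0.0058333)^−240) = $829.57.
Over 119 months: Option A costs 119 × $684.47 = $81,451.93; Option B costs 119 × $829.57 + $1,070.00 = $99,788.83.
Option A is cheaper by $99,788.83 − $81,451.93 = $18,336.90.

Option A by $18,337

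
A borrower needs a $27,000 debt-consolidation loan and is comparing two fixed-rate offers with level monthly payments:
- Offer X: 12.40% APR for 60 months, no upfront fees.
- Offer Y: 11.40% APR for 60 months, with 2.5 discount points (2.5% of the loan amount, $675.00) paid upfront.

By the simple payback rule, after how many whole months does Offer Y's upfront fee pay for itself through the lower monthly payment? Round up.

Offer X: monthly rate = 12.4%/12 = 0.0103333; payment = 27,000 × 0.0103333 / (1 − (1+0.0103333)^−60) = $606.07.
Offer Y: at 11.40% the monthly rate is 0.0095000, so the payment is 27,000 × 0.0095000 / (1 − 1.0095000^−60) = $592.45.
Monthly savings = $606.07 − $592.45 = $13.62.
Break-even = $675.00 / $13.62 = 49.56 → 50 months.

50 months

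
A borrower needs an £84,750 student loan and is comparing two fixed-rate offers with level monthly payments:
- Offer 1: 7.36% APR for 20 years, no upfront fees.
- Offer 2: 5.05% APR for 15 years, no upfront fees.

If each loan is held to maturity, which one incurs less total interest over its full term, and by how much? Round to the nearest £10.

Offer 1: monthly rate = 7.36%/12 = 0.0061333; payment = 84,750 × 0.0061333 / (1 − (1+0.0061333)^−240) = £675.50.
Total interest on Offer 1 = 240 × £675.50 − £84,750 = £77,370.00.
Offer 2: monthly rate = 5.05%/12 = 0.0042083; payment = 84,750 × 0.0042083 / (1 − (1+0.0042083)^−180) = £672.41.
Total interest on Offer 2 = 180 × £672.41 − £84,750 = £36,283.80.
Offer 2 is lower by £41,086.20.

Offer 2 by £41,090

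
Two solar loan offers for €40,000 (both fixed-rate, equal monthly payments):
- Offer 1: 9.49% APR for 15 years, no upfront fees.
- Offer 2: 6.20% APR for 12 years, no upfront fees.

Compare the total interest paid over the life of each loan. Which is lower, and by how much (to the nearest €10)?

Offer 2 by €18,330

Offer 1: monthly rate = 9.49%/12 = 0.0079083; payment = 40,000 × 0.0079083 / (1 − (1+0.0079083)^−180) = €417.45.
Total interest on Offer 1 = 180 × €417.45 − €40,000 = €35,141.00.
Offer 2: at 6.20% the monthly rate is 0.0051667, so the payment is 40,000 × 0.0051667 / (1 − 1.0051667^−144) = €394.49.
Total interest on Offer 2 = 144 × €394.49 − €40,000 = €16,806.56.
Offer 2 is lower by €18,334.44.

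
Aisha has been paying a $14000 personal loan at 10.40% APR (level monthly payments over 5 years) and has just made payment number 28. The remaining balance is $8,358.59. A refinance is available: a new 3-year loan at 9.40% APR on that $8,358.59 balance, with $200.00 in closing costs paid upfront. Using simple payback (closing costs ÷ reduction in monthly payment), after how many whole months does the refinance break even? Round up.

7 months

Current payment = 14,000 × 10.4%/12 / (1 − (1+0.0086667)^−60) = $300.22.
Refinanced payment = 8,358.59 × 0.0078333 / (1 − (1+0.0078333)^−36) = $267.36.
Monthly savings = $300.22 − $267.36 = $32.86.
Break-even = $200.00 / $32.86 = 6.09 → 7 months.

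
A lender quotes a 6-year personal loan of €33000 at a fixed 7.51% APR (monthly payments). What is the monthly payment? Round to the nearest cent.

€570.73

Monthly rate = 7.51%/12 = 0.0062583; payment = 33,000 × 0.0062583 / (1 − (1+0.0062583)^−72) = €570.73.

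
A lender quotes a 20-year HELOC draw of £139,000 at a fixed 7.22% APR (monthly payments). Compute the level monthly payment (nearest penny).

Monthly rate = 7.22%/12 = 0.0060167; payment = 139,000 × 0.0060167 / (1 − (1+0.0060167)^−240) = £1,096.10.

£1,096.10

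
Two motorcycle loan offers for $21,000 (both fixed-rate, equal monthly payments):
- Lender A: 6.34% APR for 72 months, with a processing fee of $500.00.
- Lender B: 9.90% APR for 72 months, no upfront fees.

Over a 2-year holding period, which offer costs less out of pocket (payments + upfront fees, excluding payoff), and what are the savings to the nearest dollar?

Lender A by $378

Lender A: at 6.34% the monthly rate is 0.0052833, so the payment is 21,000 × 0.0052833 / (1 − 1.0052833^−72) = $351.41.
Lender B: monthly rate = 9.9%/12 = 0.0082500; payment = 21,000 × 0.0082500 / (1 − (1+0.0082500)^−72) = $387.98.
Over 24 months: Lender A costs 24 × $351.41 + $500.00 = $8,933.84; Lender B costs 24 × $387.98 = $9,311.52.
Lender A is cheaper by $9,311.52 − $8,933.84 = $377.68.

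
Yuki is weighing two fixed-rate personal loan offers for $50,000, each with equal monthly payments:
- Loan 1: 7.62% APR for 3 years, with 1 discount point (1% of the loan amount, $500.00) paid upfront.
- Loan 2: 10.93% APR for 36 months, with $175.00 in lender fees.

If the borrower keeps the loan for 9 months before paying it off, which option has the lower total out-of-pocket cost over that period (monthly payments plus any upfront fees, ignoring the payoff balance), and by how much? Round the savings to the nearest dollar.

Loan 1 by $370

Loan 1: at 7.62% the monthly rate is 0.0063500, so the payment is 50,000 × 0.0063500 / (1 − 1.0063500^−36) = $1,558.07.
Loan 2: at 10.93% the monthly rate is 0.0091083, so the payment is 50,000 × 0.0091083 / (1 − 1.0091083^−36) = $1,635.28.
Over 9 months: Loan 1 costs 9 × $1,558.07 + $500.00 = $14,522.63; Loan 2 costs 9 × $1,635.28 + $175.00 = $14,892.52.
Loan 1 is cheaper by $14,892.52 − $14,522.63 = $369.89.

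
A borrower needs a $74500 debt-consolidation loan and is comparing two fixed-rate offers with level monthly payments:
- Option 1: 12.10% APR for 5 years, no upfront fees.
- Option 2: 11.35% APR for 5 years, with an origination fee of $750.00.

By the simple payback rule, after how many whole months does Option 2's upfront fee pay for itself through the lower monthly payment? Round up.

27 months

Option 1: at 12.10% the monthly rate is 0.0100833, so the payment is 74,500 × 0.0100833 / (1 − 1.0100833^−60) = $1,660.98.
Option 2: at 11.35% the monthly rate is 0.0094583, so the payment is 74,500 × 0.0094583 / (1 − 1.0094583^−60) = $1,632.84.
Monthly savings = $1,660.98 − $1,632.84 = $28.14.
Break-even = $750.00 / $28.14 = 26.65 → 27 months.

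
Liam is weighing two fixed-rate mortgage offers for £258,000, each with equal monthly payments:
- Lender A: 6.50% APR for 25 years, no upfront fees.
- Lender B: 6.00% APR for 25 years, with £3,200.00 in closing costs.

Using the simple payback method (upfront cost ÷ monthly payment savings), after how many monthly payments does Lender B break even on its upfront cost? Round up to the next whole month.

Lender A: monthly rate = 6.5%/12 = 0.0054167; payment = 258,000 × 0.0054167 / (1 − (1+0.0054167)^−300) = £1,742.03.
Lender B: at 6.00% the monthly rate is 0.0050000, so the payment is 258,000 × 0.0050000 / (1 − 1.0050000^−300) = £1,662.30.
Monthly savings = £1,742.03 − £1,662.30 = £79.73.
Break-even = £3,200.00 / £79.73 = 40.14 → 41 months.

41 months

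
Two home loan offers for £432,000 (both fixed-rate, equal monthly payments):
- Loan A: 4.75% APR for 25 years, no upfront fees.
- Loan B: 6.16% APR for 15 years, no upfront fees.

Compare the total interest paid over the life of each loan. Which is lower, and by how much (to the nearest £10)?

Loan B by £75,950

Loan A: at 4.75% the monthly rate is 0.0039583, so the payment is 432,000 × 0.0039583 / (1 − 1.0039583^−300) = £2,462.91.
Total interest on Loan A = 300 × £2,462.91 − £432,000 = £306,873.00.
Loan B: monthly rate = 6.16%/12 = 0.0051333; payment = 432,000 × 0.0051333 / (1 − (1+0.0051333)^−180) = £3,682.91.
Total interest on Loan B = 180 × £3,682.91 − £432,000 = £230,923.80.
Loan B is lower by £75,949.20.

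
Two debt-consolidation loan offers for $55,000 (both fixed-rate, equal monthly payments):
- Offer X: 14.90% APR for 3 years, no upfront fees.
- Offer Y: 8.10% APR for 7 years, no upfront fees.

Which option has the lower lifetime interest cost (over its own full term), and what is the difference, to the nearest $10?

Offer X: monthly rate = 14.9%/12 = 0.0124167; payment = 55,000 × 0.0124167 / (1 − (1+0.0124167)^−36) = $1,903.90.
Total interest on Offer X = 36 × $1,903.90 − $55,000 = $13,540.40.
Offer Y: at 8.10% the monthly rate is 0.0067500, so the payment is 55,000 × 0.0067500 / (1 − 1.0067500^−84) = $859.98.
Total interest on Offer Y = 84 × $859.98 − $55,000 = $17,238.32.
Offer X is lower by $3,697.92.

Offer X by $3,700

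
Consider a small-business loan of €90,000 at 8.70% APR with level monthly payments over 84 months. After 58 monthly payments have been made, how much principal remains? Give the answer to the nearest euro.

With monthly rate i = 8.7%/12 = 0.0072500, the balance after k of n payments is P · [(1+i)^n − (1+i)^k] / [(1+i)^n − 1].
(1+0.0072500)^84 = 1.83455691 and (1+0.0072500)^58 = 1.52041453, so the balance is 90,000 × (1.83455691 − 1.52041453) / (1.83455691 − 1) = €33,877.63.

€33,878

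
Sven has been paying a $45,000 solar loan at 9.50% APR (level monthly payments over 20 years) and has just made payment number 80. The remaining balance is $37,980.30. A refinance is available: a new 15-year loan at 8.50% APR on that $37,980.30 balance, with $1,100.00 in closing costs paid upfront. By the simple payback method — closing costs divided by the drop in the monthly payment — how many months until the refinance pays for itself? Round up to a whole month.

Current payment = 45,000 × 9.5%/12 / (1 − (1+0.0079167)^−240) = $419.46.
Refinanced payment = 37,980.30 × 0.0070833 / (1 − (1+0.0070833)^−180) = $374.01.
Monthly savings = $419.46 − $374.01 = $45.45.
Break-even = $1,100.00 / $45.45 = 24.20 → 25 months.

25 months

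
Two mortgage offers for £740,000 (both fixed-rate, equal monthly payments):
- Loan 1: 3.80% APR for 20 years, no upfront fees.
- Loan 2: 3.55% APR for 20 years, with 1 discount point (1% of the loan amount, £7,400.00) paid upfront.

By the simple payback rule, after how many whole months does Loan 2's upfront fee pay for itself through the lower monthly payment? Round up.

Loan 1: monthly rate = 3.8%/12 = 0.0031667; payment = 740,000 × 0.0031667 / (1 − (1+0.0031667)^−240) = £4,406.65.
Loan 2: at 3.55% the monthly rate is 0.0029583, so the payment is 740,000 × 0.0029583 / (1 − 1.0029583^−240) = £4,310.74.
Monthly savings = £4,406.65 − £4,310.74 = £95.91.
Break-even = £7,400.00 / £95.91 = 77.16 → 78 months.

78 months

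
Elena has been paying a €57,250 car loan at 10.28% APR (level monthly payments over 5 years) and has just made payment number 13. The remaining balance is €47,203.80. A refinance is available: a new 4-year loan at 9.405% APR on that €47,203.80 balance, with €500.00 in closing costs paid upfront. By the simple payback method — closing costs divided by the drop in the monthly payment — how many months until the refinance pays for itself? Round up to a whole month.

13 months

Current payment = 57,250 × 10.28%/12 / (1 − (1+0.0085667)^−60) = €1,224.30.
Refinanced payment = 47,203.80 × 0.0078375 / (1 − (1+0.0078375)^−48) = €1,183.77.
Monthly savings = €1,224.30 − €1,183.77 = €40.53.
Break-even = €500.00 / €40.53 = 12.34 → 13 months.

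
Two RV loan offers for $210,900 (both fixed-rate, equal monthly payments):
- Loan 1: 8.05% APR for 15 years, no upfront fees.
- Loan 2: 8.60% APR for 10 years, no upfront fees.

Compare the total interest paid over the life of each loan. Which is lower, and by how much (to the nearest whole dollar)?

Loan 1: monthly rate = 8.05%/12 = 0.0067083; payment = 210,900 × 0.0067083 / (1 − (1+0.0067083)^−180) = $2,021.56.
Total interest on Loan 1 = 180 × $2,021.56 − $210,900 = $152,980.80.
Loan 2: monthly rate = 8.6%/12 = 0.0071667; payment = 210,900 × 0.0071667 / (1 − (1+0.0071667)^−120) = $2,626.15.
Total interest on Loan 2 = 120 × $2,626.15 − $210,900 = $104,238.00.
Loan 2 is lower by $48,742.80.

Loan 2 by $48,743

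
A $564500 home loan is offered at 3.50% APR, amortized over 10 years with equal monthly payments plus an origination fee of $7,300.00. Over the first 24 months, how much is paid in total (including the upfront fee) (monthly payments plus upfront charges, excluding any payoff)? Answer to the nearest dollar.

$141,271

At 3.50% the monthly rate is 0.0029167, so the payment is 564,500 × 0.0029167 / (1 − 1.0029167^−120) = $5,582.11.
Total outlay = 24 × $5,582.11 + $7,300.00 = $141,270.64.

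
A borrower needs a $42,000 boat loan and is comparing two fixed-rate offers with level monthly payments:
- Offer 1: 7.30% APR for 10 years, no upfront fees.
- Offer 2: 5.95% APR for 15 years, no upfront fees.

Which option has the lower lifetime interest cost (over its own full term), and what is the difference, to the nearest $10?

Offer 1 by $4,290

Offer 1: monthly rate = 7.3%/12 = 0.0060833; payment = 42,000 × 0.0060833 / (1 − (1+0.0060833)^−120) = $494.17.
Total interest on Offer 1 = 120 × $494.17 − $42,000 = $17,300.40.
Offer 2: at 5.95% the monthly rate is 0.0049583, so the payment is 42,000 × 0.0049583 / (1 − 1.0049583^−180) = $353.29.
Total interest on Offer 2 = 180 × $353.29 − $42,000 = $21,592.20.
Offer 1 is lower by $4,291.80.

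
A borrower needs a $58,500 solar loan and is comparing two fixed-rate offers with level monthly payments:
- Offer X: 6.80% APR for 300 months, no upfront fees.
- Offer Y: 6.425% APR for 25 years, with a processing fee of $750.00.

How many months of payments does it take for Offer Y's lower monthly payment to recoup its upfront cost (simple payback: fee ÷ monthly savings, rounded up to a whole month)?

55 months

Offer X: monthly rate = 6.8%/12 = 0.0056667; payment = 58,500 × 0.0056667 / (1 − (1+0.0056667)^−300) = $406.03.
Offer Y: monthly rate = 6.425%/12 = 0.0053542; payment = 58,500 × 0.0053542 / (1 − (1+0.0053542)^−300) = $392.26.
Monthly savings = $406.03 − $392.26 = $13.77.
Break-even = $750.00 / $13.77 = 54.47 → 55 months.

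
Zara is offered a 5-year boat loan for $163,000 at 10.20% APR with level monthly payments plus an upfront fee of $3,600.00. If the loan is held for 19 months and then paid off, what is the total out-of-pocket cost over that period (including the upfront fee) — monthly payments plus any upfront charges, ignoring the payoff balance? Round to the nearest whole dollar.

$69,707

Monthly rate = 10.2%/12 = 0.0085000; payment = 163,000 × 0.0085000 / (1 − (1+0.0085000)^−60) = $3,479.33.
Total outlay = 19 × $3,479.33 + $3,600.00 = $69,707.27.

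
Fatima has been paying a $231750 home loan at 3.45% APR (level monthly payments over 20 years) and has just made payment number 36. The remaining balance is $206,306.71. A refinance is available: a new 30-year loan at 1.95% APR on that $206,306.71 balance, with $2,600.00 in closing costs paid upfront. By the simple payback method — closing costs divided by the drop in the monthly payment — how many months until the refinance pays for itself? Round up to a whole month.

5 months

Current payment = 231,750 × 3.45%/12 / (1 − (1+0.0028750)^−240) = $1,338.11.
Refinanced payment = 206,306.71 × 0.0016250 / (1 − (1+0.0016250)^−360) = $757.40.
Monthly savings = $1,338.11 − $757.40 = $580.71.
Break-even = $2,600.00 / $580.71 = 4.48 → 5 months.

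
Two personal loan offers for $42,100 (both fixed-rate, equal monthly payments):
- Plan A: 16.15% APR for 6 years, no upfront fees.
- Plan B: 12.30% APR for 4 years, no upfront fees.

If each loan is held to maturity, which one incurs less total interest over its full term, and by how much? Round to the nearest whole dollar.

Plan B by $12,489

Plan A: monthly rate = 16.15%/12 = 0.0134583; payment = 42,100 × 0.0134583 / (1 − (1+0.0134583)^−72) = $916.71.
Total interest on Plan A = 72 × $916.71 − $42,100 = $23,903.12.
Plan B: monthly rate = 12.3%/12 = 0.0102500; payment = 42,100 × 0.0102500 / (1 − (1+0.0102500)^−48) = $1,114.87.
Total interest on Plan B = 48 × $1,114.87 − $42,100 = $11,413.76.
Plan B is lower by $12,489.36.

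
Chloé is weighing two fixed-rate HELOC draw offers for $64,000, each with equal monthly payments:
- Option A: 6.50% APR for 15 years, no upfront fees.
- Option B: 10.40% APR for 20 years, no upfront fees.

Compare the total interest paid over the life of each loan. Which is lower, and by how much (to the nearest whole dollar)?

Option A by $51,969

Option A: monthly rate = 6.5%/12 = 0.0054167; payment = 64,000 × 0.0054167 / (1 − (1+0.0054167)^−180) = $557.51.
Total interest on Option A = 180 × $557.51 − $64,000 = $36,351.80.
Option B: monthly rate = 10.4%/12 = 0.0086667; payment = 64,000 × 0.0086667 / (1 − (1+0.0086667)^−240) = $634.67.
Total interest on Option B = 240 × $634.67 − $64,000 = $88,320.80.
Option A is lower by $51,969.00.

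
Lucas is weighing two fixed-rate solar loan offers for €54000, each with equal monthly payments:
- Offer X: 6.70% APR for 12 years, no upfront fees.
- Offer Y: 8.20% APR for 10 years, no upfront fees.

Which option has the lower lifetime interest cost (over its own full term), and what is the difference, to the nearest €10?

Offer X: monthly rate = 6.7%/12 = 0.0055833; payment = 54,000 × 0.0055833 / (1 − (1+0.0055833)^−144) = €546.73.
Total interest on Offer X = 144 × €546.73 − €54,000 = €24,729.12.
Offer Y: monthly rate = 8.2%/12 = 0.0068333; payment = 54,000 × 0.0068333 / (1 − (1+0.0068333)^−120) = €660.89.
Total interest on Offer Y = 120 × €660.89 − €54,000 = €25,306.80.
Offer X is lower by €577.68.

Offer X by €580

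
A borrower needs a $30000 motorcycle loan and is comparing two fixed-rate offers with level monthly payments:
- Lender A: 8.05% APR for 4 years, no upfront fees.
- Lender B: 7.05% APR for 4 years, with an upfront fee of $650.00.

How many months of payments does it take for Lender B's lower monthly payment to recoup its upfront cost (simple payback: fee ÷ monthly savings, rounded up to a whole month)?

47 months

Lender A: at 8.05% the monthly rate is 0.0067083, so the payment is 30,000 × 0.0067083 / (1 − 1.0067083^−48) = $733.09.
Lender B: monthly rate = 7.05%/12 = 0.0058750; payment = 30,000 × 0.0058750 / (1 − (1+0.0058750)^−48) = $719.08.
Monthly savings = $733.09 − $719.08 = $14.01.
Break-even = $650.00 / $14.01 = 46.40 → 47 months.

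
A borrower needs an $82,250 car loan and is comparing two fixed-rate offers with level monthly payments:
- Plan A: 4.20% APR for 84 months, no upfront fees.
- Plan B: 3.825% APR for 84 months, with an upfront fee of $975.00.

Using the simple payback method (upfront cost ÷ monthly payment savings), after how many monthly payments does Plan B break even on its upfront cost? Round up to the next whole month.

69 months

Plan A: at 4.20% the monthly rate is 0.0035000, so the payment is 82,250 × 0.0035000 / (1 − 1.0035000^−84) = $1,131.85.
Plan B: monthly rate = 3.825%/12 = 0.0031875; payment = 82,250 × 0.0031875 / (1 − (1+0.0031875)^−84) = $1,117.65.
Monthly savings = $1,131.85 − $1,117.65 = $14.20.
Break-even = $975.00 / $14.20 = 68.66 → 69 months.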